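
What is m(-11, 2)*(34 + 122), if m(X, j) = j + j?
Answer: 624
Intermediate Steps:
m(X, j) = 2*j
m(-11, 2)*(34 + 122) = (2*2)*(34 + 122) = 4*156 = 624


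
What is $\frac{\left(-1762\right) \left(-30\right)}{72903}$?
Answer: $\frac{17620}{24301} \approx 0.72507$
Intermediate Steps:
$\frac{\left(-1762\right) \left(-30\right)}{72903} = 52860 \cdot \frac{1}{72903} = \frac{17620}{24301}$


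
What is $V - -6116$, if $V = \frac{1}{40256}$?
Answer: $\frac{246205697}{40256} \approx 6116.0$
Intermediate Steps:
$V = \frac{1}{40256} \approx 2.4841 \cdot 10^{-5}$
$V - -6116 = \frac{1}{40256} - -6116 = \frac{1}{40256} + 6116 = \frac{246205697}{40256}$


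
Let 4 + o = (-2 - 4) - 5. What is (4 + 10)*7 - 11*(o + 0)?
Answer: 263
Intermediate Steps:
o = -15 (o = -4 + ((-2 - 4) - 5) = -4 + (-6 - 5) = -4 - 11 = -15)
(4 + 10)*7 - 11*(o + 0) = (4 + 10)*7 - 11*(-15 + 0) = 14*7 - 11*(-15) = 98 - 1*(-165) = 98 + 165 = 263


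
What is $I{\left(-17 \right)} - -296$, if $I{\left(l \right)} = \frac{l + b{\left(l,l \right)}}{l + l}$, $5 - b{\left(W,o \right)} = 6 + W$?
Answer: $\frac{10065}{34} \approx 296.03$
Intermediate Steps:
$b{\left(W,o \right)} = -1 - W$ ($b{\left(W,o \right)} = 5 - \left(6 + W\right) = -1 - W$)
$I{\left(l \right)} = - \frac{1}{2 l}$ ($I{\left(l \right)} = \frac{l - \left(1 + l\right)}{l + l} = - \frac{1}{2 l}$)
$I{\left(-17 \right)} - -296 = - \frac{1}{2 \left(-17\right)} - -296 = \left(- \frac{1}{2}\right) \left(- \frac{1}{17}\right) + 296 = \frac{1}{34} + 296 = \frac{10065}{34}$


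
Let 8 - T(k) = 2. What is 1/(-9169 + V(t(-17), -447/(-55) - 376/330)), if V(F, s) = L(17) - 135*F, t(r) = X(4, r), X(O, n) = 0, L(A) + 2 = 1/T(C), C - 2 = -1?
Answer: -6/55025 ≈ -0.00010904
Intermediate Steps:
C = 1 (C = 2 - 1 = 1)
T(k) = 6 (T(k) = 8 - 1*2 = 8 - 2 = 6)
L(A) = -11/6 (L(A) = -2 + 1/6 = -2 + ⅙ = -11/6)
t(r) = 0
V(F, s) = -11/6 - 135*F
1/(-9169 + V(t(-17), -447/(-55) - 376/330)) = 1/(-9169 + (-11/6 - 135*0)) = 1/(-9169 + (-11/6 + 0)) = 1/(-9169 - 11/6) = 1/(-55025/6) = -6/55025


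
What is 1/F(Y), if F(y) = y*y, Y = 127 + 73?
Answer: 1/40000 ≈ 2.5000e-5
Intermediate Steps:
Y = 200
F(y) = y²
1/F(Y) = 1/(200²) = 1/40000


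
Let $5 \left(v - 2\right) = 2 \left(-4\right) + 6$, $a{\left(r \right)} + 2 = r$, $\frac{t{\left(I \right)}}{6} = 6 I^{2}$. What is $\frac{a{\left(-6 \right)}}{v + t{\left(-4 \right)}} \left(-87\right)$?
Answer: $\frac{435}{361} \approx 1.205$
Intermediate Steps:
$t{\left(I \right)} = 36 I^{2}$ ($t{\left(I \right)} = 6 \cdot 6 I^{2} = 36 I^{2}$)
$a{\left(r \right)} = -2 + r$
$v = \frac{8}{5}$ ($v = 2 + \frac{2 \left(-4\right) + 6}{5} = 2 + \frac{-8 + 6}{5} = 2 + \frac{1}{5} \left(-2\right) = 2 - \frac{2}{5} = \frac{8}{5} \approx 1.6$)
$\frac{a{\left(-6 \right)}}{v + t{\left(-4 \right)}} \left(-87\right) = \frac{-2 - 6}{\frac{8}{5} + 36 \left(-4\right)^{2}} \left(-87\right) = - \frac{8}{\frac{8}{5} + 36 \cdot 16} \left(-87\right) = - \frac{8}{\frac{8}{5} + 576} \left(-87\right) = - \frac{8}{\frac{2888}{5}} \left(-87\right) = \left(-8\right) \frac{5}{2888} \left(-87\right) = \left(- \frac{5}{361}\right) \left(-87\right) = \frac{435}{361}$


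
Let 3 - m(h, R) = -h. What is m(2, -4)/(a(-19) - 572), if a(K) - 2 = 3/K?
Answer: -95/10833 ≈ -0.0087695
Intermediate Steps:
m(h, R) = 3 + h (m(h, R) = 3 - (-1)*h = 3 + h)
a(K) = 2 + 3/K
m(2, -4)/(a(-19) - 572) = (3 + 2)/((2 + 3/(-19)) - 572) = 5/((2 + 3*(-1/19)) - 572) = 5/((2 - 3/19) - 572) = 5/(35/19 - 572) = 5/(-10833/19) = -19/10833*5 = -95/10833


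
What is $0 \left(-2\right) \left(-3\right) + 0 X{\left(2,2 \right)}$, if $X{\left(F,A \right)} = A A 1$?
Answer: $0$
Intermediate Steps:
$X{\left(F,A \right)} = A^{2}$ ($X{\left(F,A \right)} = A^{2} \cdot 1 = A^{2}$)
$0 \left(-2\right) \left(-3\right) + 0 X{\left(2,2 \right)} = 0 \left(-2\right) \left(-3\right) + 0 \cdot 2^{2} = 0 \left(-3\right) + 0 \cdot 4 = 0 + 0 = 0$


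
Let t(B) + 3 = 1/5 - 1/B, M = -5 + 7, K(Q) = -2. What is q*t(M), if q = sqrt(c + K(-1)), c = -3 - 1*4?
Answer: -99*I/10 ≈ -9.9*I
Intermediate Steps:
M = 2
c = -7 (c = -3 - 4 = -7)
t(B) = -14/5 - 1/B (t(B) = -3 + (1/5 - 1/B) = -14/5 - 1/B)
q = 3*I (q = sqrt(-7 - 2) = sqrt(-9) = 3*I ≈ 3.0*I)
q*t(M) = (3*I)*(-14/5 - 1/2) = (3*I)*(-33/10) = -99*I/10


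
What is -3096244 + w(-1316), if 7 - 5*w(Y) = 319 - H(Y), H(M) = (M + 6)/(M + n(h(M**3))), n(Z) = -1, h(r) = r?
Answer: -20389176334/6585 ≈ -3.0963e+6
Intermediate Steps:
H(M) = (6 + M)/(-1 + M) (H(M) = (M + 6)/(M - 1) = (6 + M)/(-1 + M))
w(Y) = -312/5 + (6 + Y)/(5*(-1 + Y)) (w(Y) = 7/5 - (319 - (6 + Y)/(-1 + Y))/5 = 7/5 + (-319/5 + (6 + Y)/(5*(-1 + Y))) = -312/5 + (6 + Y)/(5*(-1 + Y)))
-3096244 + w(-1316) = -3096244 + (318 - 311*(-1316))/(5*(-1 - 1316)) = -3096244 + (1/5)*(318 + 409276)/(-1317) = -3096244 + (1/5)*(-1/1317)*409594 = -3096244 - 409594/6585 = -20389176334/6585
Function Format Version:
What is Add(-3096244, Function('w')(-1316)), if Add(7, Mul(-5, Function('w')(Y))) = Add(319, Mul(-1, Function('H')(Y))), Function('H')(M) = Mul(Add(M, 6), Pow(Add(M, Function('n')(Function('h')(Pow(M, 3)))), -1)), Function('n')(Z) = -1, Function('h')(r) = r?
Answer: Rational(-20389176334, 6585) ≈ -3.0963e+6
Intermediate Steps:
Function('H')(M) = Mul(Pow(Add(-1, M), -1), Add(6, M)) (Function('H')(M) = Mul(Add(M, 6), Pow(Add(M, -1), -1)) = Mul(Add(6, M), Pow(Add(-1, M), -1)) = Mul(Pow(Add(-1, M), -1), Add(6, M)))
Function('w')(Y) = Add(Rational(-312, 5), Mul(Rational(1, 5), Pow(Add(-1, Y), -1), Add(6, Y))) (Function('w')(Y) = Add(Rational(7, 5), Mul(Rational(-1, 5), Add(319, Mul(-1, Mul(Pow(Add(-1, Y), -1), Add(6, Y)))))) = Add(Rational(7, 5), Mul(Rational(-1, 5), Add(319, Mul(-1, Pow(Add(-1, Y), -1), Add(6, Y))))) = Add(Rational(7, 5), Add(Rational(-319, 5), Mul(Rational(1, 5), Pow(Add(-1, Y), -1), Add(6, Y)))) = Add(Rational(-312, 5), Mul(Rational(1, 5), Pow(Add(-1, Y), -1), Add(6, Y))))
Add(-3096244, Function('w')(-1316)) = Add(-3096244, Mul(Rational(1, 5), Pow(Add(-1, -1316), -1), Add(318, Mul(-311, -1316)))) = Add(-3096244, Mul(Rational(1, 5), Pow(-1317, -1), Add(318, 409276))) = Add(-3096244, Mul(Rational(1, 5), Rational(-1, 1317), 409594)) = Add(-3096244, Rational(-409594, 6585)) = Rational(-20389176334, 6585)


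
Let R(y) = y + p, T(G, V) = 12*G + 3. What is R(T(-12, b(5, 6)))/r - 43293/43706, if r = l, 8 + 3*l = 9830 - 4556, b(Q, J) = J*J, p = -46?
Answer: -63125001/57538949 ≈ -1.0971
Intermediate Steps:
b(Q, J) = J**2
T(G, V) = 3 + 12*G
R(y) = -46 + y (R(y) = y - 46 = -46 + y)
l = 5266/3 (l = -8/3 + (9830 - 4556)/3 = -8/3 + (1/3)*5274 = -8/3 + 1758 = 5266/3 ≈ 1755.3)
r = 5266/3 ≈ 1755.3
R(T(-12, b(5, 6)))/r - 43293/43706 = (-46 + (3 + 12*(-12)))/(5266/3) - 43293/43706 = (-46 + (3 - 144))*(3/5266) - 43293*1/43706 = (-46 - 141)*(3/5266) - 43293/43706 = -187*3/5266 - 43293/43706 = -561/5266 - 43293/43706 = -63125001/57538949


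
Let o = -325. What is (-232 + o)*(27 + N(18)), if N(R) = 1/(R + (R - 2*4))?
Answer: -421649/28 ≈ -15059.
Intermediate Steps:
N(R) = 1/(-8 + 2*R) (N(R) = 1/(R + (R - 8)) = 1/(R + (-8 + R)) = 1/(-8 + 2*R))
(-232 + o)*(27 + N(18)) = (-232 - 325)*(27 + 1/(2*(-4 + 18))) = -557*(27 + (½)/14) = -557*(27 + (½)*(1/14)) = -557*(27 + 1/28) = -557*757/28 = -421649/28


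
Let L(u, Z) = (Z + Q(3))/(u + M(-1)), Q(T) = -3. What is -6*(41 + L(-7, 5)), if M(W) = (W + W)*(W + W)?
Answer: -242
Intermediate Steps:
M(W) = 4*W² (M(W) = (2*W)*(2*W) = 4*W²)
L(u, Z) = (-3 + Z)/(4 + u) (L(u, Z) = (Z - 3)/(u + 4*(-1)²) = (-3 + Z)/(u + 4*1) = (-3 + Z)/(u + 4) = (-3 + Z)/(4 + u))
-6*(41 + L(-7, 5)) = -6*(41 + (-3 + 5)/(4 - 7)) = -6*(41 + 2/(-3)) = -6*(41 - ⅓*2) = -6*(41 - ⅔) = -6*121/3 = -242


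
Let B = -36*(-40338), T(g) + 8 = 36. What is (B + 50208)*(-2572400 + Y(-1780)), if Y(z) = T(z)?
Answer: -3864669955872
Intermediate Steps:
T(g) = 28 (T(g) = -8 + 36 = 28)
B = 1452168
Y(z) = 28
(B + 50208)*(-2572400 + Y(-1780)) = (1452168 + 50208)*(-2572400 + 28) = 1502376*(-2572372) = -3864669955872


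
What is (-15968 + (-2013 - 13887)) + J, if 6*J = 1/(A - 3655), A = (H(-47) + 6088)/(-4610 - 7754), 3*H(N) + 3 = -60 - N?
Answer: -2160483223563/67794754 ≈ -31868.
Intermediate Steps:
H(N) = -21 - N/3 (H(N) = -1 + (-60 - N)/3 = -1 + (-20 - N/3) = -21 - N/3)
A = -4562/9273 (A = ((-21 - 1/3*(-47)) + 6088)/(-4610 - 7754) = ((-21 + 47/3) + 6088)/(-12364) = (-16/3 + 6088)*(-1/12364) = (18248/3)*(-1/12364) = -4562/9273 ≈ -0.49197)
J = -3091/67794754 (J = 1/(6*(-4562/9273 - 3655)) = 1/(6*(-33897377/9273)) = (1/6)*(-9273/33897377) = -3091/67794754 ≈ -4.5593e-5)
(-15968 + (-2013 - 13887)) + J = (-15968 + (-2013 - 13887)) - 3091/67794754 = (-15968 - 15900) - 3091/67794754 = -31868 - 3091/67794754 = -2160483223563/67794754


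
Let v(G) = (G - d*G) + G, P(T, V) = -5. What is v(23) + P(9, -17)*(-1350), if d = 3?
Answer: 6727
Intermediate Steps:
v(G) = -G (v(G) = (G - 3*G) + G = -2*G + G = -G)
v(23) + P(9, -17)*(-1350) = -1*23 - 5*(-1350) = -23 + 6750 = 6727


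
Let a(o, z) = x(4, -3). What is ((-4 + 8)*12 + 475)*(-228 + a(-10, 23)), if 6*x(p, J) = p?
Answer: -356686/3 ≈ -1.1890e+5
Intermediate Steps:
x(p, J) = p/6
a(o, z) = ⅔ (a(o, z) = (⅙)*4 = ⅔)
((-4 + 8)*12 + 475)*(-228 + a(-10, 23)) = ((-4 + 8)*12 + 475)*(-228 + ⅔) = (4*12 + 475)*(-682/3) = (48 + 475)*(-682/3) = 523*(-682/3) = -356686/3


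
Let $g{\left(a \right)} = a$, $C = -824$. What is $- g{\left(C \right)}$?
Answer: $824$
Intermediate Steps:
$- g{\left(C \right)} = \left(-1\right) \left(-824\right) = 824$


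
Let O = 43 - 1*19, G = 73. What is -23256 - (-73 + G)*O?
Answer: -23256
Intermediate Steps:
O = 24 (O = 43 - 19 = 24)
-23256 - (-73 + G)*O = -23256 - (-73 + 73)*24 = -23256 - 0*24 = -23256 - 1*0 = -23256 + 0 = -23256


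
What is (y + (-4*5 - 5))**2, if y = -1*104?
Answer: 16641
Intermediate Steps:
y = -104
(y + (-4*5 - 5))**2 = (-104 + (-4*5 - 5))**2 = (-104 + (-20 - 5))**2 = (-104 - 25)**2 = (-129)**2 = 16641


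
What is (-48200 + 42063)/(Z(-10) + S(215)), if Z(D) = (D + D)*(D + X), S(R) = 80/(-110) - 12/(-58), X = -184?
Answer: -1957703/1237554 ≈ -1.5819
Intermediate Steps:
S(R) = -166/319 (S(R) = 80*(-1/110) - 12*(-1/58) = -8/11 + 6/29 = -166/319)
Z(D) = 2*D*(-184 + D) (Z(D) = (D + D)*(D - 184) = (2*D)*(-184 + D) = 2*D*(-184 + D))
(-48200 + 42063)/(Z(-10) + S(215)) = (-48200 + 42063)/(2*(-10)*(-184 - 10) - 166/319) = -6137/(2*(-10)*(-194) - 166/319) = -6137/(3880 - 166/319) = -6137/1237554/319 = -6137*319/1237554 = -1957703/1237554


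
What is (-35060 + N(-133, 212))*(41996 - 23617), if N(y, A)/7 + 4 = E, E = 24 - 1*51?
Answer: -648355983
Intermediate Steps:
E = -27 (E = 24 - 51 = -27)
N(y, A) = -217 (N(y, A) = -28 + 7*(-27) = -28 - 189 = -217)
(-35060 + N(-133, 212))*(41996 - 23617) = (-35060 - 217)*(41996 - 23617) = -35277*18379 = -648355983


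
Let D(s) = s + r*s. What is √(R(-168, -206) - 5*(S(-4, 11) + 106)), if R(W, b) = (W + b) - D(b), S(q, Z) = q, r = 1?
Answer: 2*I*√118 ≈ 21.726*I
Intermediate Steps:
D(s) = 2*s (D(s) = s + 1*s = s + s = 2*s)
R(W, b) = W - b (R(W, b) = (W + b) - 2*b = W - b)
√(R(-168, -206) - 5*(S(-4, 11) + 106)) = √((-168 - 1*(-206)) - 5*(-4 + 106)) = √((-168 + 206) - 5*102) = √(38 - 510) = √(-472) = 2*I*√118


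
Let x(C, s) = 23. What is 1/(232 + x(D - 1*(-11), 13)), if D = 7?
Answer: 1/255 ≈ 0.0039216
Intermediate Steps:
1/(232 + x(D - 1*(-11), 13)) = 1/(232 + 23) = 1/255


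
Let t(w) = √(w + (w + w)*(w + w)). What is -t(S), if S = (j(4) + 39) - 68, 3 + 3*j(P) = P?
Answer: -√29326/3 ≈ -57.083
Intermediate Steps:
j(P) = -1 + P/3
S = -86/3 (S = ((-1 + (⅓)*4) + 39) - 68 = ((-1 + 4/3) + 39) - 68 = (⅓ + 39) - 68 = 118/3 - 68 = -86/3 ≈ -28.667)
t(w) = √(w + 4*w²) (t(w) = √(w + (2*w)*(2*w)) = √(w + 4*w²))
-t(S) = -√(-86*(1 + 4*(-86/3))/3) = -√(-86*(1 - 344/3)/3) = -√(-86/3*(-341/3)) = -√(29326/9) = -√29326/3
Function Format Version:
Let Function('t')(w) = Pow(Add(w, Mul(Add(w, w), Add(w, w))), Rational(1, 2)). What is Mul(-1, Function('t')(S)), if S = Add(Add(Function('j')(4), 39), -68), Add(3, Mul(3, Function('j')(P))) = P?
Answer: Mul(Rational(-1, 3), Pow(29326, Rational(1, 2))) ≈ -57.083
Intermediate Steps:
Function('j')(P) = Add(-1, Mul(Rational(1, 3), P))
S = Rational(-86, 3) (S = Add(Add(Add(-1, Mul(Rational(1, 3), 4)), 39), -68) = Add(Add(Add(-1, Rational(4, 3)), 39), -68) = Add(Add(Rational(1, 3), 39), -68) = Add(Rational(118, 3), -68) = Rational(-86, 3) ≈ -28.667)
Function('t')(w) = Pow(Add(w, Mul(4, Pow(w, 2))), Rational(1, 2)) (Function('t')(w) = Pow(Add(w, Mul(Mul(2, w), Mul(2, w))), Rational(1, 2)) = Pow(Add(w, Mul(4, Pow(w, 2))), Rational(1, 2)))
Mul(-1, Function('t')(S)) = Mul(-1, Pow(Mul(Rational(-86, 3), Add(1, Mul(4, Rational(-86, 3)))), Rational(1, 2))) = Mul(-1, Pow(Mul(Rational(-86, 3), Add(1, Rational(-344, 3))), Rational(1, 2))) = Mul(-1, Pow(Mul(Rational(-86, 3), Rational(-341, 3)), Rational(1, 2))) = Mul(-1, Pow(Rational(29326, 9), Rational(1, 2))) = Mul(-1, Mul(Rational(1, 3), Pow(29326, Rational(1, 2)))) = Mul(Rational(-1, 3), Pow(29326, Rational(1, 2)))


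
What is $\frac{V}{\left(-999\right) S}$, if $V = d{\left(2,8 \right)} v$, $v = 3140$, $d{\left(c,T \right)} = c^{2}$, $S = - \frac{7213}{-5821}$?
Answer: $- \frac{73111760}{7205787} \approx -10.146$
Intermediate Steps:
$S = \frac{7213}{5821}$ ($S = \left(-7213\right) \left(- \frac{1}{5821}\right) = \frac{7213}{5821} \approx 1.2391$)
$V = 12560$ ($V = 2^{2} \cdot 3140 = 4 \cdot 3140 = 12560$)
$\frac{V}{\left(-999\right) S} = \frac{12560}{\left(-999\right) \frac{7213}{5821}} = \frac{12560}{- \frac{7205787}{5821}} = 12560 \left(- \frac{5821}{7205787}\right) = - \frac{73111760}{7205787}$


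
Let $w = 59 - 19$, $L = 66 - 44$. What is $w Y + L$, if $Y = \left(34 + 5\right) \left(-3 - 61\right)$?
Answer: $-99818$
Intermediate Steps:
$L = 22$ ($L = 66 - 44 = 22$)
$w = 40$ ($w = 59 - 19 = 40$)
$Y = -2496$ ($Y = 39 \left(-64\right) = -2496$)
$w Y + L = 40 \left(-2496\right) + 22 = -99840 + 22 = -99818$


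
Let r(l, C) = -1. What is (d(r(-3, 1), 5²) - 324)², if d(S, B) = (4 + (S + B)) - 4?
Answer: 90000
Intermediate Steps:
d(S, B) = B + S (d(S, B) = (4 + (B + S)) - 4 = (4 + B + S) - 4 = B + S)
(d(r(-3, 1), 5²) - 324)² = ((5² - 1) - 324)² = ((25 - 1) - 324)² = (24 - 324)² = (-300)² = 90000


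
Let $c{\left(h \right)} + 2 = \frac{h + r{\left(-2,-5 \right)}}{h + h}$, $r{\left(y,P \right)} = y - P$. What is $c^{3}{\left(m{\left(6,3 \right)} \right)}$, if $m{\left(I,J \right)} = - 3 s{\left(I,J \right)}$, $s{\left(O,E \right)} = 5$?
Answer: $- \frac{512}{125} \approx -4.096$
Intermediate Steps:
$m{\left(I,J \right)} = -15$ ($m{\left(I,J \right)} = \left(-3\right) 5 = -15$)
$c{\left(h \right)} = -2 + \frac{3 + h}{2 h}$ ($c{\left(h \right)} = -2 + \frac{h - -3}{h + h} = -2 + \frac{h + \left(-2 + 5\right)}{2 h} = -2 + \left(h + 3\right) \frac{1}{2 h} = -2 + \left(3 + h\right) \frac{1}{2 h} = -2 + \frac{3 + h}{2 h}$)
$c^{3}{\left(m{\left(6,3 \right)} \right)} = \left(\frac{3 \left(1 - -15\right)}{2 \left(-15\right)}\right)^{3} = \left(\frac{3}{2} \left(- \frac{1}{15}\right) \left(1 + 15\right)\right)^{3} = \left(\frac{3}{2} \left(- \frac{1}{15}\right) 16\right)^{3} = \left(- \frac{8}{5}\right)^{3} = - \frac{512}{125}$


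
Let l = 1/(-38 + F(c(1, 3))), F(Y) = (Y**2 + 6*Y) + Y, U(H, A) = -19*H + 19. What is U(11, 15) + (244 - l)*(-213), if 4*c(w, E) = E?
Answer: -26866838/515 ≈ -52169.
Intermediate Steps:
c(w, E) = E/4
U(H, A) = 19 - 19*H
F(Y) = Y**2 + 7*Y
l = -16/515 (l = 1/(-38 + ((1/4)*3)*(7 + (1/4)*3)) = 1/(-38 + 3*(7 + 3/4)/4) = 1/(-38 + (3/4)*(31/4)) = 1/(-38 + 93/16) = 1/(-515/16) = -16/515 ≈ -0.031068)
U(11, 15) + (244 - l)*(-213) = (19 - 19*11) + (244 - 1*(-16/515))*(-213) = (19 - 209) + (244 + 16/515)*(-213) = -190 + (125676/515)*(-213) = -190 - 26768988/515 = -26866838/515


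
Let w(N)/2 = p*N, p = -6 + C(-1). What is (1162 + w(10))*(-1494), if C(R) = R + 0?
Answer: -1526868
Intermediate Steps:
C(R) = R
p = -7 (p = -6 - 1 = -7)
w(N) = -14*N (w(N) = 2*(-7*N) = -14*N)
(1162 + w(10))*(-1494) = (1162 - 14*10)*(-1494) = (1162 - 140)*(-1494) = 1022*(-1494) = -1526868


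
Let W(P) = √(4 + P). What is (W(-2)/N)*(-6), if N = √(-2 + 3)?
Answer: -6*√2 ≈ -8.4853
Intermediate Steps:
N = 1 (N = √1 = 1)
(W(-2)/N)*(-6) = (√(4 - 2)/1)*(-6) = (1*√2)*(-6) = √2*(-6) = -6*√2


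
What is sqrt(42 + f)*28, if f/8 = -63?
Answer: 28*I*sqrt(462) ≈ 601.84*I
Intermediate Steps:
f = -504 (f = 8*(-63) = -504)
sqrt(42 + f)*28 = sqrt(42 - 504)*28 = sqrt(-462)*28 = (I*sqrt(462))*28 = 28*I*sqrt(462)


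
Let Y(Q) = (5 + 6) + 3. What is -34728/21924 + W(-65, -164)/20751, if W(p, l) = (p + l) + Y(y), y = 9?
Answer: -20148733/12637359 ≈ -1.5944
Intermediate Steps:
Y(Q) = 14 (Y(Q) = 11 + 3 = 14)
W(p, l) = 14 + l + p (W(p, l) = (p + l) + 14 = (l + p) + 14 = 14 + l + p)
-34728/21924 + W(-65, -164)/20751 = -34728/21924 + (14 - 164 - 65)/20751 = -34728*1/21924 - 215*1/20751 = -2894/1827 - 215/20751 = -20148733/12637359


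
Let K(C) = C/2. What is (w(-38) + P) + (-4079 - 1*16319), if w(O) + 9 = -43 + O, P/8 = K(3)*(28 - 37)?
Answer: -20596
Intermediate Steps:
K(C) = C/2 (K(C) = C*(½) = C/2)
P = -108 (P = 8*(((½)*3)*(28 - 37)) = 8*((3/2)*(-9)) = 8*(-27/2) = -108)
w(O) = -52 + O (w(O) = -9 + (-43 + O) = -52 + O)
(w(-38) + P) + (-4079 - 1*16319) = ((-52 - 38) - 108) + (-4079 - 1*16319) = (-90 - 108) + (-4079 - 16319) = -198 - 20398 = -20596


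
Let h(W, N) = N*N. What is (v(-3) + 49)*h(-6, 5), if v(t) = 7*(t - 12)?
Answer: -1400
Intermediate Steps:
h(W, N) = N²
v(t) = -84 + 7*t (v(t) = 7*(-12 + t) = -84 + 7*t)
(v(-3) + 49)*h(-6, 5) = ((-84 + 7*(-3)) + 49)*5² = ((-84 - 21) + 49)*25 = (-105 + 49)*25 = -56*25 = -1400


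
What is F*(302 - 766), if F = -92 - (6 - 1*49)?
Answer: 22736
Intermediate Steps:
F = -49 (F = -92 - (6 - 49) = -92 - 1*(-43) = -92 + 43 = -49)
F*(302 - 766) = -49*(302 - 766) = -49*(-464) = 22736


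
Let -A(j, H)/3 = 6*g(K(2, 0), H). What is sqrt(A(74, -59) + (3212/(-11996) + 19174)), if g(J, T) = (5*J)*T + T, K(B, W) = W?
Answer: sqrt(182000196039)/2999 ≈ 142.25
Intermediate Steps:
g(J, T) = T + 5*J*T (g(J, T) = 5*J*T + T = T + 5*J*T)
A(j, H) = -18*H (A(j, H) = -18*H*(1 + 5*0) = -18*H*(1 + 0) = -18*H*1 = -18*H)
sqrt(A(74, -59) + (3212/(-11996) + 19174)) = sqrt(-18*(-59) + (3212/(-11996) + 19174)) = sqrt(1062 + (3212*(-1/11996) + 19174)) = sqrt(1062 + (-803/2999 + 19174)) = sqrt(1062 + 57502023/2999) = sqrt(60686961/2999) = sqrt(182000196039)/2999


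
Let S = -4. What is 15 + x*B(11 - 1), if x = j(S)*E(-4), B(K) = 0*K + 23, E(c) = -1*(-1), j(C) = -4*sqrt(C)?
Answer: 15 - 184*I ≈ 15.0 - 184.0*I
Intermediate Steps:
E(c) = 1
B(K) = 23 (B(K) = 0 + 23 = 23)
x = -8*I (x = -8*I*1 = -8*I ≈ -8.0*I)
15 + x*B(11 - 1) = 15 - 8*I*23 = 15 - 184*I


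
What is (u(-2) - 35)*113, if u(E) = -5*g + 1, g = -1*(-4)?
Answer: -6102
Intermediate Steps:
g = 4
u(E) = -19 (u(E) = -5*4 + 1 = -20 + 1 = -19)
(u(-2) - 35)*113 = (-19 - 35)*113 = -54*113 = -6102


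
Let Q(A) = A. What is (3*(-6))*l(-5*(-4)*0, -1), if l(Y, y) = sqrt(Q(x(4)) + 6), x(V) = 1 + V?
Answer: -18*sqrt(11) ≈ -59.699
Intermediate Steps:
l(Y, y) = sqrt(11) (l(Y, y) = sqrt((1 + 4) + 6) = sqrt(5 + 6) = sqrt(11))
(3*(-6))*l(-5*(-4)*0, -1) = (3*(-6))*sqrt(11) = -18*sqrt(11)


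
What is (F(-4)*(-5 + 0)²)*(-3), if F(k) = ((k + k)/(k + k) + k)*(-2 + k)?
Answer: -1350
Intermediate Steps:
F(k) = (1 + k)*(-2 + k) (F(k) = ((2*k)/((2*k)) + k)*(-2 + k) = ((2*k)*(1/(2*k)) + k)*(-2 + k) = (1 + k)*(-2 + k))
(F(-4)*(-5 + 0)²)*(-3) = ((-2 + (-4)² - 1*(-4))*(-5 + 0)²)*(-3) = ((-2 + 16 + 4)*(-5)²)*(-3) = (18*25)*(-3) = 450*(-3) = -1350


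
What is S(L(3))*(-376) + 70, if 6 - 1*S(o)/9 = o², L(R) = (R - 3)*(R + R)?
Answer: -20234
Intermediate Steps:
L(R) = 2*R*(-3 + R) (L(R) = (-3 + R)*(2*R) = 2*R*(-3 + R))
S(o) = 54 - 9*o²
S(L(3))*(-376) + 70 = (54 - 9*36*(-3 + 3)²)*(-376) + 70 = (54 - 9*(2*3*0)²)*(-376) + 70 = (54 - 9*0²)*(-376) + 70 = (54 - 9*0)*(-376) + 70 = (54 + 0)*(-376) + 70 = 54*(-376) + 70 = -20304 + 70 = -20234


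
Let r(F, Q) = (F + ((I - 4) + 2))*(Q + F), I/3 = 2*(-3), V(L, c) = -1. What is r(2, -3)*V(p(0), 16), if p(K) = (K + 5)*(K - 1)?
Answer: -18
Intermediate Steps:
p(K) = (-1 + K)*(5 + K) (p(K) = (5 + K)*(-1 + K) = (-1 + K)*(5 + K))
I = -18 (I = 3*(2*(-3)) = 3*(-6) = -18)
r(F, Q) = (-20 + F)*(F + Q) (r(F, Q) = (F + ((-18 - 4) + 2))*(Q + F) = (F + (-22 + 2))*(F + Q) = (F - 20)*(F + Q) = (-20 + F)*(F + Q))
r(2, -3)*V(p(0), 16) = (2² - 20*2 - 20*(-3) + 2*(-3))*(-1) = (4 - 40 + 60 - 6)*(-1) = 18*(-1) = -18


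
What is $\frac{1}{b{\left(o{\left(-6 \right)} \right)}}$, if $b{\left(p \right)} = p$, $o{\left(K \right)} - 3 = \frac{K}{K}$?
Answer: $\frac{1}{4} \approx 0.25$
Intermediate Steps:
$o{\left(K \right)} = 4$ ($o{\left(K \right)} = 3 + \frac{K}{K} = 3 + 1 = 4$)
$\frac{1}{b{\left(o{\left(-6 \right)} \right)}} = \frac{1}{4}$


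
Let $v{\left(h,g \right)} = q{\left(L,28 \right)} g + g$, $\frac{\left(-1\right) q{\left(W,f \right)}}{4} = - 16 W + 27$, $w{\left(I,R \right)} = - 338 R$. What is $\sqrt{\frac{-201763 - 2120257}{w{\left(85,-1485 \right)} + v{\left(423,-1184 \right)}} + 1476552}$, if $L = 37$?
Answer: $\frac{\sqrt{1746405657692845838}}{1087547} \approx 1215.1$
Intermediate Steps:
$q{\left(W,f \right)} = -108 + 64 W$ ($q{\left(W,f \right)} = - 4 \left(- 16 W + 27\right) = - 4 \left(27 - 16 W\right) = -108 + 64 W$)
$v{\left(h,g \right)} = 2261 g$ ($v{\left(h,g \right)} = \left(-108 + 64 \cdot 37\right) g + g = \left(-108 + 2368\right) g + g = 2260 g + g = 2261 g$)
$\sqrt{\frac{-201763 - 2120257}{w{\left(85,-1485 \right)} + v{\left(423,-1184 \right)}} + 1476552} = \sqrt{\frac{-201763 - 2120257}{\left(-338\right) \left(-1485\right) + 2261 \left(-1184\right)} + 1476552} = \sqrt{- \frac{2322020}{501930 - 2677024} + 1476552} = \sqrt{- \frac{2322020}{-2175094} + 1476552} = \sqrt{\left(-2322020\right) \left(- \frac{1}{2175094}\right) + 1476552} = \sqrt{\frac{1161010}{1087547} + 1476552} = \sqrt{\frac{1605820858954}{1087547}} = \frac{\sqrt{1746405657692845838}}{1087547}$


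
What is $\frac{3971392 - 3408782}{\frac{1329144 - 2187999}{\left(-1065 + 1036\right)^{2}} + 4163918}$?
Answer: $\frac{473155010}{3500996183} \approx 0.13515$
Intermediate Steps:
$\frac{3971392 - 3408782}{\frac{1329144 - 2187999}{\left(-1065 + 1036\right)^{2}} + 4163918} = \frac{562610}{- \frac{858855}{\left(-29\right)^{2}} + 4163918} = \frac{562610}{- \frac{858855}{841} + 4163918} = \frac{562610}{\frac{3500996183}{841}} = 562610 \cdot \frac{841}{3500996183} = \frac{473155010}{3500996183}$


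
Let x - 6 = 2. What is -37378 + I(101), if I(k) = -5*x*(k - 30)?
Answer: -40218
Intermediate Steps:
x = 8 (x = 6 + 2 = 8)
I(k) = 1200 - 40*k (I(k) = -40*(k - 30) = -40*(-30 + k) = -5*(-240 + 8*k) = 1200 - 40*k)
-37378 + I(101) = -37378 + (1200 - 40*101) = -37378 + (1200 - 4040) = -37378 - 2840 = -40218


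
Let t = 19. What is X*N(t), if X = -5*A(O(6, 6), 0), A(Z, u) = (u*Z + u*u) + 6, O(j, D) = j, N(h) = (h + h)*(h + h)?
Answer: -43320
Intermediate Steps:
N(h) = 4*h² (N(h) = (2*h)*(2*h) = 4*h²)
A(Z, u) = 6 + u² + Z*u (A(Z, u) = (Z*u + u²) + 6 = (u² + Z*u) + 6 = 6 + u² + Z*u)
X = -30 (X = -5*(6 + 0² + 6*0) = -5*(6 + 0 + 0) = -5*6 = -30)
X*N(t) = -120*19² = -120*361 = -30*1444 = -43320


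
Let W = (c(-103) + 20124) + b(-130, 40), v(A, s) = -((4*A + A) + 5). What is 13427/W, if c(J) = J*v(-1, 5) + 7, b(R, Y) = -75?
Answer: 13427/20056 ≈ 0.66948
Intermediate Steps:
v(A, s) = -5 - 5*A (v(A, s) = -(5*A + 5) = -(5 + 5*A) = -5 - 5*A)
c(J) = 7 (c(J) = J*(-5 - 5*(-1)) + 7 = J*(-5 + 5) + 7 = J*0 + 7 = 0 + 7 = 7)
W = 20056 (W = (7 + 20124) - 75 = 20131 - 75 = 20056)
13427/W = 13427/20056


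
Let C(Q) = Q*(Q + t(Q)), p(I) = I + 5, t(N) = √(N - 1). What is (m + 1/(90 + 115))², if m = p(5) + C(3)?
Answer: 15935266/42025 + 23376*√2/205 ≈ 540.45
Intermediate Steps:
t(N) = √(-1 + N)
p(I) = 5 + I
C(Q) = Q*(Q + √(-1 + Q))
m = 19 + 3*√2 (m = (5 + 5) + 3*(3 + √(-1 + 3)) = 10 + 3*(3 + √2) = 10 + (9 + 3*√2) = 19 + 3*√2 ≈ 23.243)
(m + 1/(90 + 115))² = ((19 + 3*√2) + 1/(90 + 115))² = ((19 + 3*√2) + 1/205)² = (3896/205 + 3*√2)²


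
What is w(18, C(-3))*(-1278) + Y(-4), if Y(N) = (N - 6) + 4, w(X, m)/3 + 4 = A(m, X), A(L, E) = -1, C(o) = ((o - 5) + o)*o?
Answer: 19164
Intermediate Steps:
C(o) = o*(-5 + 2*o) (C(o) = ((-5 + o) + o)*o = (-5 + 2*o)*o = o*(-5 + 2*o))
w(X, m) = -15 (w(X, m) = -12 + 3*(-1) = -12 - 3 = -15)
Y(N) = -2 + N (Y(N) = (-6 + N) + 4 = -2 + N)
w(18, C(-3))*(-1278) + Y(-4) = -15*(-1278) + (-2 - 4) = 19170 - 6 = 19164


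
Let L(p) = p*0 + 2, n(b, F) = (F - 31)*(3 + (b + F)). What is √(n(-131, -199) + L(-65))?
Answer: 2*√18803 ≈ 274.25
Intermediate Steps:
n(b, F) = (-31 + F)*(3 + F + b) (n(b, F) = (-31 + F)*(3 + (F + b)) = (-31 + F)*(3 + F + b))
L(p) = 2 (L(p) = 0 + 2 = 2)
√(n(-131, -199) + L(-65)) = √((-93 + (-199)² - 31*(-131) - 28*(-199) - 199*(-131)) + 2) = √((-93 + 39601 + 4061 + 5572 + 26069) + 2) = √(75210 + 2) = √75212 = 2*√18803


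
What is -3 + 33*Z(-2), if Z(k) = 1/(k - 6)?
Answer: -57/8 ≈ -7.1250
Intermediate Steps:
Z(k) = 1/(-6 + k)
-3 + 33*Z(-2) = -3 + 33/(-6 - 2) = -3 + 33/(-8) = -3 + 33*(-1/8) = -3 - 33/8 = -57/8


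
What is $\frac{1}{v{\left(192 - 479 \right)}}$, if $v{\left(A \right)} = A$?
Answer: $- \frac{1}{287} \approx -0.0034843$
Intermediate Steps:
$\frac{1}{v{\left(192 - 479 \right)}} = \frac{1}{192 - 479} = \frac{1}{-287} = - \frac{1}{287}$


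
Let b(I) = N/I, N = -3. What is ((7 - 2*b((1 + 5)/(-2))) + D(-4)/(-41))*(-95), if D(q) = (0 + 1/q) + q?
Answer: -79515/164 ≈ -484.85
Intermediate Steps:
D(q) = q + 1/q (D(q) = 1/q + q = q + 1/q)
b(I) = -3/I
((7 - 2*b((1 + 5)/(-2))) + D(-4)/(-41))*(-95) = ((7 - (-6)/((1 + 5)/(-2))) + (-4 + 1/(-4))/(-41))*(-95) = ((7 - (-6)/(6*(-½))) + (-4 - ¼)*(-1/41))*(-95) = ((7 - (-6)/(-3)) - 17/4*(-1/41))*(-95) = ((7 - (-6)*(-1)/3) + 17/164)*(-95) = ((7 - 2*1) + 17/164)*(-95) = ((7 - 2) + 17/164)*(-95) = (5 + 17/164)*(-95) = (837/164)*(-95) = -79515/164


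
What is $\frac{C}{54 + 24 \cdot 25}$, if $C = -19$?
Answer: $- \frac{19}{654} \approx -0.029052$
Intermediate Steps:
$\frac{C}{54 + 24 \cdot 25} = - \frac{19}{54 + 24 \cdot 25} = - \frac{19}{54 + 600} = - \frac{19}{654}$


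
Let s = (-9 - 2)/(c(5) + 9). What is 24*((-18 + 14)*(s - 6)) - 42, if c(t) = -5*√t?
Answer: 318 - 120*√5 ≈ 49.672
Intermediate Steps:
s = -11/(9 - 5*√5) (s = (-9 - 2)/(-5*√5 + 9) = -11/(9 - 5*√5) ≈ 5.0451)
24*((-18 + 14)*(s - 6)) - 42 = 24*((-18 + 14)*((9/4 + 5*√5/4) - 6)) - 42 = 24*(-4*(-15/4 + 5*√5/4)) - 42 = 24*(15 - 5*√5) - 42 = (360 - 120*√5) - 42 = 318 - 120*√5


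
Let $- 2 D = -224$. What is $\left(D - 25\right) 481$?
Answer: $41847$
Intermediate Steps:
$D = 112$ ($D = \left(- \frac{1}{2}\right) \left(-224\right) = 112$)
$\left(D - 25\right) 481 = \left(112 - 25\right) 481 = 87 \cdot 481 = 41847$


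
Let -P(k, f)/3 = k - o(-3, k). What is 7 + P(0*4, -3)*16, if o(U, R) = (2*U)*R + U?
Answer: -137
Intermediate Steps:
o(U, R) = U + 2*R*U (o(U, R) = 2*R*U + U = U + 2*R*U)
P(k, f) = -9 - 21*k (P(k, f) = -3*(k - (-3)*(1 + 2*k)) = -3*(k - (-3 - 6*k)) = -3*(k + (3 + 6*k)) = -3*(3 + 7*k) = -9 - 21*k)
7 + P(0*4, -3)*16 = 7 + (-9 - 0*4)*16 = 7 + (-9 - 21*0)*16 = 7 + (-9 + 0)*16 = 7 - 9*16 = 7 - 144 = -137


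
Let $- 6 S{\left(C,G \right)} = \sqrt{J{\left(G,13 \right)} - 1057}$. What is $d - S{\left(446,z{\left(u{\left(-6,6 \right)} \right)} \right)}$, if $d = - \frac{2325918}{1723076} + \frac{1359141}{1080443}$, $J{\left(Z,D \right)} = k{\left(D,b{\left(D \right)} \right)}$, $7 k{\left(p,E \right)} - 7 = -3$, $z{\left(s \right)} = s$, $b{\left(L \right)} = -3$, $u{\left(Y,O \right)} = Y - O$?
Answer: $- \frac{12222755997}{132977528762} + \frac{i \sqrt{51765}}{42} \approx -0.091916 + 5.4171 i$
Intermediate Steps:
$k{\left(p,E \right)} = \frac{4}{7}$ ($k{\left(p,E \right)} = 1 + \frac{1}{7} \left(-3\right) = 1 - \frac{3}{7} = \frac{4}{7}$)
$J{\left(Z,D \right)} = \frac{4}{7}$
$S{\left(C,G \right)} = - \frac{i \sqrt{51765}}{42}$ ($S{\left(C,G \right)} = - \frac{\sqrt{\frac{4}{7} - 1057}}{6} = - \frac{\sqrt{- \frac{7395}{7}}}{6} = - \frac{\frac{1}{7} i \sqrt{51765}}{6} = - \frac{i \sqrt{51765}}{42}$)
$d = - \frac{12222755997}{132977528762}$ ($d = \left(-2325918\right) \frac{1}{1723076} + 1359141 \cdot \frac{1}{1080443} = - \frac{1162959}{861538} + \frac{194163}{154349} = - \frac{12222755997}{132977528762} \approx -0.091916$)
$d - S{\left(446,z{\left(u{\left(-6,6 \right)} \right)} \right)} = - \frac{12222755997}{132977528762} - - \frac{i \sqrt{51765}}{42} = - \frac{12222755997}{132977528762} + \frac{i \sqrt{51765}}{42}$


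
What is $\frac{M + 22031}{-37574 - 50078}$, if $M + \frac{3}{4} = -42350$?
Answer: $\frac{81279}{350608} \approx 0.23182$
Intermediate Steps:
$M = - \frac{169403}{4}$ ($M = - \frac{3}{4} - 42350 = - \frac{169403}{4} \approx -42351.0$)
$\frac{M + 22031}{-37574 - 50078} = \frac{- \frac{169403}{4} + 22031}{-37574 - 50078} = - \frac{81279}{4 \left(-87652\right)} = \left(- \frac{81279}{4}\right) \left(- \frac{1}{87652}\right) = \frac{81279}{350608}$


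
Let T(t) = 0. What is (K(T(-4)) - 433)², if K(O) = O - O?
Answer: 187489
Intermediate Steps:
K(O) = 0
(K(T(-4)) - 433)² = (0 - 433)² = (-433)² = 187489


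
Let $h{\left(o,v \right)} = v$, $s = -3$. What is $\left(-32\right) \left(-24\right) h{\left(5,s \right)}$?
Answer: $-2304$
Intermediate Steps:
$\left(-32\right) \left(-24\right) h{\left(5,s \right)} = \left(-32\right) \left(-24\right) \left(-3\right) = 768 \left(-3\right) = -2304$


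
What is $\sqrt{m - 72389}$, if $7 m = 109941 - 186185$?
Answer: $i \sqrt{83281} \approx 288.58 i$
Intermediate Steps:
$m = -10892$ ($m = \frac{109941 - 186185}{7} = \frac{1}{7} \left(-76244\right) = -10892$)
$\sqrt{m - 72389} = \sqrt{-10892 - 72389} = \sqrt{-83281} = i \sqrt{83281}$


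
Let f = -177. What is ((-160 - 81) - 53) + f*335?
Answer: -59589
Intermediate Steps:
((-160 - 81) - 53) + f*335 = ((-160 - 81) - 53) - 177*335 = (-241 - 53) - 59295 = -294 - 59295 = -59589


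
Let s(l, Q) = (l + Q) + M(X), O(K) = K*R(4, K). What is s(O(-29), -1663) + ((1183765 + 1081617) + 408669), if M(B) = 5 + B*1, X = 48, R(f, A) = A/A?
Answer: 2672412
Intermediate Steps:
R(f, A) = 1
O(K) = K (O(K) = K*1 = K)
M(B) = 5 + B
s(l, Q) = 53 + Q + l (s(l, Q) = (l + Q) + (5 + 48) = (Q + l) + 53 = 53 + Q + l)
s(O(-29), -1663) + ((1183765 + 1081617) + 408669) = (53 - 1663 - 29) + ((1183765 + 1081617) + 408669) = -1639 + (2265382 + 408669) = -1639 + 2674051 = 2672412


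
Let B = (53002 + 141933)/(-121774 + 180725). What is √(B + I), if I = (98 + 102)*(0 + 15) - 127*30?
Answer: 5*I*√112137476465/58951 ≈ 28.402*I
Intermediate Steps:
I = -810 (I = 200*15 - 3810 = 3000 - 3810 = -810)
B = 194935/58951 ≈ 3.3067
√(B + I) = √(194935/58951 - 810) = √(-47555375/58951) = 5*I*√112137476465/58951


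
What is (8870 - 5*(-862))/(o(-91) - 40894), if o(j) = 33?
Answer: -13180/40861 ≈ -0.32256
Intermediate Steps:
(8870 - 5*(-862))/(o(-91) - 40894) = (8870 - 5*(-862))/(33 - 40894) = (8870 + 4310)/(-40861) = 13180*(-1/40861) = -13180/40861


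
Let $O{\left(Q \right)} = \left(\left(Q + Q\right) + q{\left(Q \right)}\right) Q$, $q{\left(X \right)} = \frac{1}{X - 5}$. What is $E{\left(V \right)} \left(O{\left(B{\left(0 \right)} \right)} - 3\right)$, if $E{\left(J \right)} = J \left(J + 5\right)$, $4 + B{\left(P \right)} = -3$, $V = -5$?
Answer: $0$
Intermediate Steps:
$B{\left(P \right)} = -7$ ($B{\left(P \right)} = -4 - 3 = -7$)
$q{\left(X \right)} = \frac{1}{-5 + X}$
$E{\left(J \right)} = J \left(5 + J\right)$
$O{\left(Q \right)} = Q \left(\frac{1}{-5 + Q} + 2 Q\right)$ ($O{\left(Q \right)} = \left(\left(Q + Q\right) + \frac{1}{-5 + Q}\right) Q = \left(2 Q + \frac{1}{-5 + Q}\right) Q = \left(\frac{1}{-5 + Q} + 2 Q\right) Q = Q \left(\frac{1}{-5 + Q} + 2 Q\right)$)
$E{\left(V \right)} \left(O{\left(B{\left(0 \right)} \right)} - 3\right) = - 5 \left(5 - 5\right) \left(- \frac{7 \left(1 + 2 \left(-7\right) \left(-5 - 7\right)\right)}{-5 - 7} - 3\right) = \left(-5\right) 0 \left(- \frac{7 \left(1 + 2 \left(-7\right) \left(-12\right)\right)}{-12} - 3\right) = 0 \left(\left(-7\right) \left(- \frac{1}{12}\right) \left(1 + 168\right) - 3\right) = 0 \left(\left(-7\right) \left(- \frac{1}{12}\right) 169 - 3\right) = 0 \left(\frac{1183}{12} - 3\right) = 0 \cdot \frac{1147}{12} = 0$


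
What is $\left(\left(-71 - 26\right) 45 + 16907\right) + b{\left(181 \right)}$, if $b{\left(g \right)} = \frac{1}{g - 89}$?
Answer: $\frac{1153865}{92} \approx 12542.0$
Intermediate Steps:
$b{\left(g \right)} = \frac{1}{-89 + g}$
$\left(\left(-71 - 26\right) 45 + 16907\right) + b{\left(181 \right)} = \left(\left(-71 - 26\right) 45 + 16907\right) + \frac{1}{-89 + 181} = \left(\left(-97\right) 45 + 16907\right) + \frac{1}{92} = \left(-4365 + 16907\right) + \frac{1}{92} = 12542 + \frac{1}{92} = \frac{1153865}{92}$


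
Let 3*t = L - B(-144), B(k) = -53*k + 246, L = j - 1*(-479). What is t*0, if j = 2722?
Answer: 0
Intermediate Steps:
L = 3201 (L = 2722 - 1*(-479) = 2722 + 479 = 3201)
B(k) = 246 - 53*k
t = -1559 (t = (3201 - (246 - 53*(-144)))/3 = (3201 - (246 + 7632))/3 = (3201 - 1*7878)/3 = (3201 - 7878)/3 = (⅓)*(-4677) = -1559)
t*0 = -1559*0 = 0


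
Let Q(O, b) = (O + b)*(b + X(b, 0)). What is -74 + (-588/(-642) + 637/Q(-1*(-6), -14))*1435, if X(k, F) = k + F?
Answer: 18219379/3424 ≈ 5321.1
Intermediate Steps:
X(k, F) = F + k
Q(O, b) = 2*b*(O + b) (Q(O, b) = (O + b)*(b + (0 + b)) = (O + b)*(b + b) = (O + b)*(2*b) = 2*b*(O + b))
-74 + (-588/(-642) + 637/Q(-1*(-6), -14))*1435 = -74 + (-588/(-642) + 637/((2*(-14)*(-1*(-6) - 14))))*1435 = -74 + (-588*(-1/642) + 637/((2*(-14)*(6 - 14))))*1435 = -74 + (98/107 + 637/((2*(-14)*(-8))))*1435 = -74 + (98/107 + 637/224)*1435 = -74 + (98/107 + 637*(1/224))*1435 = -74 + (98/107 + 91/32)*1435 = -74 + (12873/3424)*1435 = -74 + 18472755/3424 = 18219379/3424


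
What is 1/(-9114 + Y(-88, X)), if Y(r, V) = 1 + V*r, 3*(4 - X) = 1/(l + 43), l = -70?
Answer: -81/766753 ≈ -0.00010564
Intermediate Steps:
X = 325/81 (X = 4 - 1/(3*(-70 + 43)) = 4 - ⅓/(-27) = 4 - ⅓*(-1/27) = 4 + 1/81 = 325/81 ≈ 4.0123)
1/(-9114 + Y(-88, X)) = 1/(-9114 + (1 + (325/81)*(-88))) = 1/(-9114 + (1 - 28600/81)) = 1/(-9114 - 28519/81) = 1/(-766753/81) = -81/766753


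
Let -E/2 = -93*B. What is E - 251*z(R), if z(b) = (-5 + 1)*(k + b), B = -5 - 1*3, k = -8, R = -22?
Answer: -31608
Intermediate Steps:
B = -8 (B = -5 - 3 = -8)
z(b) = 32 - 4*b (z(b) = (-5 + 1)*(-8 + b) = -4*(-8 + b) = 32 - 4*b)
E = -1488 (E = -(-186)*(-8) = -2*744 = -1488)
E - 251*z(R) = -1488 - 251*(32 - 4*(-22)) = -1488 - 251*(32 + 88) = -1488 - 251*120 = -1488 - 30120 = -31608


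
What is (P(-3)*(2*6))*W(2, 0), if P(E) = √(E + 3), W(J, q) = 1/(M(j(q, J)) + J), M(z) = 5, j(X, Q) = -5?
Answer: 0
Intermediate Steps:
W(J, q) = 1/(5 + J)
P(E) = √(3 + E)
(P(-3)*(2*6))*W(2, 0) = (√(3 - 3)*(2*6))/(5 + 2) = (√0*12)/7 = (0*12)*(⅐) = 0*(⅐) = 0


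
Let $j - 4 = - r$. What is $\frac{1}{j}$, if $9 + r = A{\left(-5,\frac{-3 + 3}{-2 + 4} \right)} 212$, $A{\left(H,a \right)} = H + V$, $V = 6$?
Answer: $- \frac{1}{199} \approx -0.0050251$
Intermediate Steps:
$A{\left(H,a \right)} = 6 + H$ ($A{\left(H,a \right)} = H + 6 = 6 + H$)
$r = 203$ ($r = -9 + \left(6 - 5\right) 212 = -9 + 1 \cdot 212 = -9 + 212 = 203$)
$j = -199$ ($j = 4 - 203 = -199$)
$\frac{1}{j} = \frac{1}{-199} = - \frac{1}{199}$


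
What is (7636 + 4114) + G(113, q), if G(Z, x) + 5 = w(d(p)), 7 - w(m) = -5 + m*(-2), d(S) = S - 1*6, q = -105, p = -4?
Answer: 11737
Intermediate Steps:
d(S) = -6 + S (d(S) = S - 6 = -6 + S)
w(m) = 12 + 2*m (w(m) = 7 - (-5 + m*(-2)) = 7 - (-5 - 2*m) = 7 + (5 + 2*m) = 12 + 2*m)
G(Z, x) = -13 (G(Z, x) = -5 + (12 + 2*(-6 - 4)) = -5 + (12 + 2*(-10)) = -5 + (12 - 20) = -5 - 8 = -13)
(7636 + 4114) + G(113, q) = (7636 + 4114) - 13 = 11750 - 13 = 11737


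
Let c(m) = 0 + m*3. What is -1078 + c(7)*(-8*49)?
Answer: -9310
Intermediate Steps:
c(m) = 3*m (c(m) = 0 + 3*m = 3*m)
-1078 + c(7)*(-8*49) = -1078 + (3*7)*(-8*49) = -1078 + 21*(-392) = -1078 - 8232 = -9310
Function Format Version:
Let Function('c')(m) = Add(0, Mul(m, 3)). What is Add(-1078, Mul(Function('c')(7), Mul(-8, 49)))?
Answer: -9310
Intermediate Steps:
Function('c')(m) = Mul(3, m) (Function('c')(m) = Add(0, Mul(3, m)) = Mul(3, m))
Add(-1078, Mul(Function('c')(7), Mul(-8, 49))) = Add(-1078, Mul(Mul(3, 7), Mul(-8, 49))) = Add(-1078, Mul(21, -392)) = Add(-1078, -8232) = -9310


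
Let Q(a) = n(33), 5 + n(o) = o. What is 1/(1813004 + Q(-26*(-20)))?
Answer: 1/1813032 ≈ 5.5156e-7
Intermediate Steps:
n(o) = -5 + o
Q(a) = 28 (Q(a) = -5 + 33 = 28)
1/(1813004 + Q(-26*(-20))) = 1/(1813004 + 28) = 1/1813032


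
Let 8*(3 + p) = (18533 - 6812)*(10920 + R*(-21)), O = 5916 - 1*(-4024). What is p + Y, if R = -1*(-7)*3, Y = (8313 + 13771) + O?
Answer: 123080527/8 ≈ 1.5385e+7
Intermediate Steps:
O = 9940 (O = 5916 + 4024 = 9940)
Y = 32024 (Y = (8313 + 13771) + 9940 = 22084 + 9940 = 32024)
R = 21 (R = 7*3 = 21)
p = 122824335/8 (p = -3 + ((18533 - 6812)*(10920 + 21*(-21)))/8 = -3 + (11721*(10920 - 441))/8 = -3 + (11721*10479)/8 = -3 + (⅛)*122824359 = -3 + 122824359/8 = 122824335/8 ≈ 1.5353e+7)
p + Y = 122824335/8 + 32024 = 123080527/8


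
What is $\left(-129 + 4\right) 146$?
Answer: $-18250$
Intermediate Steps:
$\left(-129 + 4\right) 146 = \left(-125\right) 146 = -18250$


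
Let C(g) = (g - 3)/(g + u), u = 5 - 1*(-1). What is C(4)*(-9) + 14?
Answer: 131/10 ≈ 13.100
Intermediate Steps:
u = 6 (u = 5 + 1 = 6)
C(g) = (-3 + g)/(6 + g) (C(g) = (g - 3)/(g + 6) = (-3 + g)/(6 + g))
C(4)*(-9) + 14 = ((-3 + 4)/(6 + 4))*(-9) + 14 = (1/10)*(-9) + 14 = ((⅒)*1)*(-9) + 14 = (⅒)*(-9) + 14 = -9/10 + 14 = 131/10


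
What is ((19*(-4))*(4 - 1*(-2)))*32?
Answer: -14592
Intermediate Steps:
((19*(-4))*(4 - 1*(-2)))*32 = -76*(4 + 2)*32 = -76*6*32 = -456*32 = -14592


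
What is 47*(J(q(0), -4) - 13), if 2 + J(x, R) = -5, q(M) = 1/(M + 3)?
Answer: -940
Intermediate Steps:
q(M) = 1/(3 + M)
J(x, R) = -7 (J(x, R) = -2 - 5 = -7)
47*(J(q(0), -4) - 13) = 47*(-7 - 13) = 47*(-20) = -940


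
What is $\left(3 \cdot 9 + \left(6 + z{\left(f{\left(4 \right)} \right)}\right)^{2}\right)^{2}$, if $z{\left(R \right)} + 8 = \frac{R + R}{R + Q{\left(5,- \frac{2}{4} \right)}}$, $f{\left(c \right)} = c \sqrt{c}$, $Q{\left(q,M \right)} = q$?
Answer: $\frac{21743569}{28561} \approx 761.3$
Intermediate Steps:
$f{\left(c \right)} = c^{\frac{3}{2}}$
$z{\left(R \right)} = -8 + \frac{2 R}{5 + R}$ ($z{\left(R \right)} = -8 + \frac{R + R}{R + 5} = -8 + \frac{2 R}{5 + R}$)
$\left(3 \cdot 9 + \left(6 + z{\left(f{\left(4 \right)} \right)}\right)^{2}\right)^{2} = \left(3 \cdot 9 + \left(6 + \frac{2 \left(-20 - 3 \cdot 4^{\frac{3}{2}}\right)}{5 + 4^{\frac{3}{2}}}\right)^{2}\right)^{2} = \left(27 + \left(6 + \frac{2 \left(-20 - 24\right)}{5 + 8}\right)^{2}\right)^{2} = \left(27 + \left(6 + \frac{2 \left(-20 - 24\right)}{13}\right)^{2}\right)^{2} = \left(27 + \left(6 + 2 \cdot \frac{1}{13} \left(-44\right)\right)^{2}\right)^{2} = \left(27 + \left(6 - \frac{88}{13}\right)^{2}\right)^{2} = \left(27 + \left(- \frac{10}{13}\right)^{2}\right)^{2} = \left(27 + \frac{100}{169}\right)^{2} = \left(\frac{4663}{169}\right)^{2} = \frac{21743569}{28561}$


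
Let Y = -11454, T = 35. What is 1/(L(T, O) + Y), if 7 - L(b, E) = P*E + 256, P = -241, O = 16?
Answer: -1/7847 ≈ -0.00012744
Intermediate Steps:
L(b, E) = -249 + 241*E (L(b, E) = 7 - (-241*E + 256) = 7 - (256 - 241*E) = 7 + (-256 + 241*E) = -249 + 241*E)
1/(L(T, O) + Y) = 1/((-249 + 241*16) - 11454) = 1/((-249 + 3856) - 11454) = 1/(3607 - 11454) = 1/(-7847) = -1/7847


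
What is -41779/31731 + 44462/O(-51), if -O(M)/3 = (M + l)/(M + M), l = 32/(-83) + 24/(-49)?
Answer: -195094697038799/6694511187 ≈ -29143.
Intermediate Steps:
l = -3560/4067 (l = 32*(-1/83) + 24*(-1/49) = -32/83 - 24/49 = -3560/4067 ≈ -0.87534)
O(M) = -3*(-3560/4067 + M)/(2*M) (O(M) = -3*(M - 3560/4067)/(M + M) = -3*(-3560/4067 + M)/(2*M))
-41779/31731 + 44462/O(-51) = -41779/31731 + 44462/(((3/8134)*(3560 - 4067*(-51))/(-51))) = -41779*1/31731 + 44462/(((3/8134)*(-1/51)*(3560 + 207417))) = -41779/31731 + 44462/(((3/8134)*(-1/51)*210977)) = -41779/31731 + 44462/(-210977/138278) = -41779/31731 + 44462*(-138278/210977) = -41779/31731 - 6148116436/210977 = -195094697038799/6694511187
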